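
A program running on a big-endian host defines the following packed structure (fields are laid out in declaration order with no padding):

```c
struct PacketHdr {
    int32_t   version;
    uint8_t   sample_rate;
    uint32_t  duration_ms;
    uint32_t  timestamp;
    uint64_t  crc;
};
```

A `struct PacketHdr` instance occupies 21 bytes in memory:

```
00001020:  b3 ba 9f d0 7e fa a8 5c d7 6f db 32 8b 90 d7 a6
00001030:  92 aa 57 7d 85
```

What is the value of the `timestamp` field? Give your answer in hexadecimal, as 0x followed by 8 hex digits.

`timestamp` follows `version` (4 B), `sample_rate` (1 B), `duration_ms` (4 B), so it starts at offset 4 + 1 + 4 = 9 and occupies 4 bytes.
Bytes at offsets 9..12: 6F DB 32 8B.
Big-endian stores the most-significant byte at the lowest address.
The bytes are already most-significant first: 0x6FDB328B.

0x6FDB328B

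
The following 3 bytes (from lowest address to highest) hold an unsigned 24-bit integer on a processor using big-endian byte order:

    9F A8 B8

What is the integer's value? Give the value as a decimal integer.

10463416

Big-endian: lowest address holds the most-significant byte.
The bytes are already most-significant first: 0x9FA8B8.
0x9FA8B8 = 10463416.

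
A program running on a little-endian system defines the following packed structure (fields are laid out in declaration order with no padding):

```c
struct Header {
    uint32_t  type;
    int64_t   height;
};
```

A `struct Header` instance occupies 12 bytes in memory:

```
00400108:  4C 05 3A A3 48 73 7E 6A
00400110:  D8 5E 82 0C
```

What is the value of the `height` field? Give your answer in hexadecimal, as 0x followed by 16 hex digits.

`height` follows `type` (4 bytes), so it starts at byte offset 4 and occupies 8 bytes.
Bytes at offsets 4..11: 48 73 7E 6A D8 5E 82 0C.
In little-endian order the low byte comes first in memory.
Reassemble most-significant byte first: 0C 82 5E D8 6A 7E 73 48 → 0x0C825ED86A7E7348.

0x0C825ED86A7E7348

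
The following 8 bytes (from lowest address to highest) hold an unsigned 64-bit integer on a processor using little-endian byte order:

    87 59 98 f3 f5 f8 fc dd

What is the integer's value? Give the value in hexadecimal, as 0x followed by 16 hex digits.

0xDDFCF8F5F3985987

Little-endian stores the least-significant byte at the lowest address.
Reassemble most-significant byte first: DD FC F8 F5 F3 98 59 87 → 0xDDFCF8F5F3985987.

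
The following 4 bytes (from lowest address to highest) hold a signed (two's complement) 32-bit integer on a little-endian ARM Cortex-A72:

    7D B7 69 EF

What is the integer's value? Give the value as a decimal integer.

Little-endian: lowest address holds the least-significant byte.
Reassemble most-significant byte first: EF 69 B7 7D → 0xEF69B77D.
Top bit is set, so as a signed 32-bit value this is 0xEF69B77D − 2^32 = -278284419.

-278284419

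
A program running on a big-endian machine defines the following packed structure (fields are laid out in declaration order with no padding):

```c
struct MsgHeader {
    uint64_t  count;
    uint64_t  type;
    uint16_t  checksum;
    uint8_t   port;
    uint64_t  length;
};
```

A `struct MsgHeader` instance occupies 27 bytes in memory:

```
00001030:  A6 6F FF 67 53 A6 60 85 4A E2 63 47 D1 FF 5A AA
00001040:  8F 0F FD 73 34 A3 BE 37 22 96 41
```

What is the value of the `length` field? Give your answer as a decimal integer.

`length` follows `count` (8 B), `type` (8 B), `checksum` (2 B), `port` (1 B), so it starts at offset 8 + 8 + 2 + 1 = 19 and occupies 8 bytes.
Bytes at offsets 19..26: 73 34 A3 BE 37 22 96 41.
Big-endian stores the most-significant byte at the lowest address.
The bytes are already most-significant first: 0x7334A3BE37229641.
0x7334A3BE37229641 = 8301440050514794049.

8301440050514794049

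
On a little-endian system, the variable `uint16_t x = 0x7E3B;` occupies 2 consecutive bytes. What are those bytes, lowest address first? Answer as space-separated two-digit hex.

3B 7E

Split into bytes (most-significant first): 7E 3B.
Little-endian: lowest address holds the least-significant byte.
So at ascending addresses the bytes are 3B 7E.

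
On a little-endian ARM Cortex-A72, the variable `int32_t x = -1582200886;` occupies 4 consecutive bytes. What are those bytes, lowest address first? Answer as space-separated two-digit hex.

CA 87 B1 A1

Two's complement of -1582200886 in 32 bits: 1582200886 = 0x5E4E7836; invert → 0xA1B187C9; add 1 → 0xA1B187CA.
Split into bytes (most-significant first): A1 B1 87 CA.
Little-endian: lowest address holds the least-significant byte.
So at ascending addresses the bytes are CA 87 B1 A1.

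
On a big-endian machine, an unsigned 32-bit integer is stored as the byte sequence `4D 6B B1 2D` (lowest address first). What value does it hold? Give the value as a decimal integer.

Big-endian: lowest address holds the most-significant byte.
The bytes are already most-significant first: 0x4D6BB12D.
0x4D6BB12D = 1298903341.

1298903341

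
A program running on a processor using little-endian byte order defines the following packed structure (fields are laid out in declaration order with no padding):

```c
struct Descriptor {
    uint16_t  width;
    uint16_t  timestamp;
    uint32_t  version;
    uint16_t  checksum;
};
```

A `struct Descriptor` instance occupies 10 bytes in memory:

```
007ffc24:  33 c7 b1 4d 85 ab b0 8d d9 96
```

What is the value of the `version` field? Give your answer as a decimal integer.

2377165701

`version` follows `width` (2 B), `timestamp` (2 B), so it starts at offset 2 + 2 = 4 and occupies 4 bytes.
Bytes at offsets 4..7: 85 AB B0 8D.
In little-endian order the low byte comes first in memory.
Reassemble most-significant byte first: 8D B0 AB 85 → 0x8DB0AB85.
0x8DB0AB85 = 2377165701.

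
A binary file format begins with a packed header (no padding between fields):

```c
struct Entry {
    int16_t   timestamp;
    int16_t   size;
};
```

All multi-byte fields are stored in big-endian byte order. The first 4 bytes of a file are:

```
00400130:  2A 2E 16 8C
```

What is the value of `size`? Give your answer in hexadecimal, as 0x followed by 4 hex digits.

0x168C

`size` follows `timestamp` (2 bytes), so it starts at byte offset 2 and occupies 2 bytes.
Bytes at offsets 2..3: 16 8C.
Big-endian: lowest address holds the most-significant byte.
The bytes are already most-significant first: 0x168C.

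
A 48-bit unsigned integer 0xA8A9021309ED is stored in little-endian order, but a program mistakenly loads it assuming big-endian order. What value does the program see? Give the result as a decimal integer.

260623229430184

Stored little-endian, the bytes at ascending addresses are ED 09 13 02 A9 A8.
Read back as big-endian, the last byte is least significant, giving 0xED091302A9A8.
0xED091302A9A8 = 260623229430184.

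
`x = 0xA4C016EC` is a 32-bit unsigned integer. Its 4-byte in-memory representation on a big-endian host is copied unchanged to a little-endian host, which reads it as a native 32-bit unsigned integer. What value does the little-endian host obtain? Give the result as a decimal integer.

Stored big-endian, the bytes at ascending addresses are A4 C0 16 EC.
Read back as little-endian, the first byte is least significant, giving 0xEC16C0A4.
0xEC16C0A4 = 3960914084.

3960914084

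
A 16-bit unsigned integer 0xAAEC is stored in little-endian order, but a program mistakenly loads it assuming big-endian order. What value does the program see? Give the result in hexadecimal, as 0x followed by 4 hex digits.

Stored little-endian, the bytes at ascending addresses are EC AA.
Read back as big-endian, the last byte is least significant, giving 0xECAA.

0xECAA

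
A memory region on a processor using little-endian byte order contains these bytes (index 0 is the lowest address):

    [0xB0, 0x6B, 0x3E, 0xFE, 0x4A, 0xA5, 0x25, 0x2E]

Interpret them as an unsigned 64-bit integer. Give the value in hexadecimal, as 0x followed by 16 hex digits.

0x2E25A54AFE3E6BB0

Little-endian stores the least-significant byte at the lowest address.
Reassemble most-significant byte first: 2E 25 A5 4A FE 3E 6B B0 → 0x2E25A54AFE3E6BB0.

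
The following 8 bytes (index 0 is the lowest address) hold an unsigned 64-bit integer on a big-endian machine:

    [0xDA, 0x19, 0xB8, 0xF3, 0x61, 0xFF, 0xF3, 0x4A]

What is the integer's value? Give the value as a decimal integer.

15715795730146784074

Big-endian stores the most-significant byte at the lowest address.
The bytes are already most-significant first: 0xDA19B8F361FFF34A.
0xDA19B8F361FFF34A = 15715795730146784074.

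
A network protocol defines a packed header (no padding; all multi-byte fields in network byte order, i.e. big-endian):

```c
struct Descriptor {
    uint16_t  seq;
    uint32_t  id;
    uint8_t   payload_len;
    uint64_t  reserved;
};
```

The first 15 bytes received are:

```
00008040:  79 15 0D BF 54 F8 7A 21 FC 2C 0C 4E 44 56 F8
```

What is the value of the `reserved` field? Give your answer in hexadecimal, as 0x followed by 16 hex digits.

`reserved` follows `seq` (2 B), `id` (4 B), `payload_len` (1 B), so it starts at offset 2 + 4 + 1 = 7 and occupies 8 bytes.
Bytes at offsets 7..14: 21 FC 2C 0C 4E 44 56 F8.
Big-endian: lowest address holds the most-significant byte.
The bytes are already most-significant first: 0x21FC2C0C4E4456F8.

0x21FC2C0C4E4456F8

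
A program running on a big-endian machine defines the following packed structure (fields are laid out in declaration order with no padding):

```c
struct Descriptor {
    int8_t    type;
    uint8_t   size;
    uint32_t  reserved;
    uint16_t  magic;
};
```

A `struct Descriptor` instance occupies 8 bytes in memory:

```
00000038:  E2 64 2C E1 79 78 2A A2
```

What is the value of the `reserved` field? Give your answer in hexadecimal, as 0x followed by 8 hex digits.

0x2CE17978

`reserved` follows `type` (1 B), `size` (1 B), so it starts at offset 1 + 1 = 2 and occupies 4 bytes.
Bytes at offsets 2..5: 2C E1 79 78.
Big-endian stores the most-significant byte at the lowest address.
The bytes are already most-significant first: 0x2CE17978.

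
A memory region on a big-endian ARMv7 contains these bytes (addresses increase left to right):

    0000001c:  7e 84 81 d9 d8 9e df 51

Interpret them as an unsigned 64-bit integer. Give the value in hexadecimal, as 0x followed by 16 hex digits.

Big-endian stores the most-significant byte at the lowest address.
The bytes are already most-significant first: 0x7E8481D9D89EDF51.

0x7E8481D9D89EDF51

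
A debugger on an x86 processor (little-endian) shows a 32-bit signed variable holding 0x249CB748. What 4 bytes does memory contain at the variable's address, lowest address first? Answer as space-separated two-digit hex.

Split into bytes (most-significant first): 24 9C B7 48.
Little-endian stores the least-significant byte at the lowest address.
So at ascending addresses the bytes are 48 B7 9C 24.

48 B7 9C 24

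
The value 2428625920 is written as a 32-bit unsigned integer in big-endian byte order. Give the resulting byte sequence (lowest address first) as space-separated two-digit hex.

2428625920 in hexadecimal, padded to 32 bits, is 0x90C1E400.
Split into bytes (most-significant first): 90 C1 E4 00.
Big-endian stores the most-significant byte at the lowest address.
So the memory order matches the most-significant-first order: 90 C1 E4 00.

90 C1 E4 00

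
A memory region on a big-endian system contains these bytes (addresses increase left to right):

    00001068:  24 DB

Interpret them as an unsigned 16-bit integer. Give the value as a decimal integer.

9435

Big-endian stores the most-significant byte at the lowest address.
The bytes are already most-significant first: 0x24DB.
0x24DB = 9435.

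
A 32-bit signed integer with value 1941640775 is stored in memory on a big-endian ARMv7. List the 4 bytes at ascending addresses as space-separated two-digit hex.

73 BB 16 47

1941640775 in hexadecimal, padded to 32 bits, is 0x73BB1647.
Split into bytes (most-significant first): 73 BB 16 47.
Big-endian stores the most-significant byte at the lowest address.
So the memory order matches the most-significant-first order: 73 BB 16 47.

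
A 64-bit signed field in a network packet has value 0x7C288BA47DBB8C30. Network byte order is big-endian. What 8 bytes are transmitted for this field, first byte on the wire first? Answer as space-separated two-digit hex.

7C 28 8B A4 7D BB 8C 30

Split into bytes (most-significant first): 7C 28 8B A4 7D BB 8C 30.
Big-endian stores the most-significant byte at the lowest address.
So the memory order matches the most-significant-first order: 7C 28 8B A4 7D BB 8C 30.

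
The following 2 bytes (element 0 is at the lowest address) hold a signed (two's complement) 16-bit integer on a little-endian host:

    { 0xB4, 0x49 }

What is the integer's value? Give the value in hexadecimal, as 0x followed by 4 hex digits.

0x49B4

Little-endian: lowest address holds the least-significant byte.
Reassemble most-significant byte first: 49 B4 → 0x49B4.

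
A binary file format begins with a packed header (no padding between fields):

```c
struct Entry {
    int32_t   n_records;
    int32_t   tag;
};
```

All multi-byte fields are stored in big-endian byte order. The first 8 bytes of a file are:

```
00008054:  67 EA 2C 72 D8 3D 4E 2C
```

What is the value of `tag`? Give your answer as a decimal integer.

-667070932

`tag` follows `n_records` (4 bytes), so it starts at byte offset 4 and occupies 4 bytes.
Bytes at offsets 4..7: D8 3D 4E 2C.
Big-endian: lowest address holds the most-significant byte.
The bytes are already most-significant first: 0xD83D4E2C.
Top bit is set, so as a signed 32-bit value this is 0xD83D4E2C − 2^32 = -667070932.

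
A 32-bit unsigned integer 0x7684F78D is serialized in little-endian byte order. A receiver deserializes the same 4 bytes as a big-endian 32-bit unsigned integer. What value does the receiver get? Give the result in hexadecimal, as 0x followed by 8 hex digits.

Stored little-endian, the bytes at ascending addresses are 8D F7 84 76.
Read back as big-endian, the last byte is least significant, giving 0x8DF78476.

0x8DF78476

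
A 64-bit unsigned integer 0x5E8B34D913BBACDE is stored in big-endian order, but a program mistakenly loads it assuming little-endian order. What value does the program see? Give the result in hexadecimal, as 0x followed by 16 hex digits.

Stored big-endian, the bytes at ascending addresses are 5E 8B 34 D9 13 BB AC DE.
Read back as little-endian, the first byte is least significant, giving 0xDEACBB13D9348B5E.

0xDEACBB13D9348B5E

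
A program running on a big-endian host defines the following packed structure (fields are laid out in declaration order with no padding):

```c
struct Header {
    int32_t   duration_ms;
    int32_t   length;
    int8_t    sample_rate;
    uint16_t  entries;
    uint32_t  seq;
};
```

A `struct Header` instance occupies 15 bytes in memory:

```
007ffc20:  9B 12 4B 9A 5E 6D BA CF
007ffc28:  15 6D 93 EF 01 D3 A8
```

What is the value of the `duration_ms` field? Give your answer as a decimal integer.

`duration_ms` is the first field, at byte offset 0, occupying 4 bytes.
Bytes at offsets 0..3: 9B 12 4B 9A.
Big-endian: lowest address holds the most-significant byte.
The bytes are already most-significant first: 0x9B124B9A.
Top bit is set, so as a signed 32-bit value this is 0x9B124B9A − 2^32 = -1693299814.

-1693299814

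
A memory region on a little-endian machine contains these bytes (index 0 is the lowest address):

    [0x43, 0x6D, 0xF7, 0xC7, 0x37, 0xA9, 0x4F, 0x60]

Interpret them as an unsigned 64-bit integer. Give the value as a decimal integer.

6939951607844400451

Little-endian: lowest address holds the least-significant byte.
Reassemble most-significant byte first: 60 4F A9 37 C7 F7 6D 43 → 0x604FA937C7F76D43.
0x604FA937C7F76D43 = 6939951607844400451.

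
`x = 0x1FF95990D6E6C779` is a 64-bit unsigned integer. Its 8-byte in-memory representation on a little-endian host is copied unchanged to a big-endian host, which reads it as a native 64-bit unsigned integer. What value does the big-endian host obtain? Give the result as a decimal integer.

8775236208173906207

Stored little-endian, the bytes at ascending addresses are 79 C7 E6 D6 90 59 F9 1F.
Read back as big-endian, the last byte is least significant, giving 0x79C7E6D69059F91F.
0x79C7E6D69059F91F = 8775236208173906207.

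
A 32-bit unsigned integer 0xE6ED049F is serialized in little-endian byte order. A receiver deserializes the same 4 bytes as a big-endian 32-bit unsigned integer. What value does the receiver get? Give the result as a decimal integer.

Stored little-endian, the bytes at ascending addresses are 9F 04 ED E6.
Read back as big-endian, the last byte is least significant, giving 0x9F04EDE6.
0x9F04EDE6 = 2667900390.

2667900390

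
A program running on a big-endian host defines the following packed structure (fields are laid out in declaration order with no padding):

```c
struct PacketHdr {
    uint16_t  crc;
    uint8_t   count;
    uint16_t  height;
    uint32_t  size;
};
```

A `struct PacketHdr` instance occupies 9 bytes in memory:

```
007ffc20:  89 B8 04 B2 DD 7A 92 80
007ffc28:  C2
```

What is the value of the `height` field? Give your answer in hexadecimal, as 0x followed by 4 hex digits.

`height` follows `crc` (2 B), `count` (1 B), so it starts at offset 2 + 1 = 3 and occupies 2 bytes.
Bytes at offsets 3..4: B2 DD.
Big-endian: lowest address holds the most-significant byte.
The bytes are already most-significant first: 0xB2DD.

0xB2DD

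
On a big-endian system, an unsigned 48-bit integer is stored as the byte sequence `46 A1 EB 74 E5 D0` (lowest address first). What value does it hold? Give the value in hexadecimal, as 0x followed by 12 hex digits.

Big-endian stores the most-significant byte at the lowest address.
The bytes are already most-significant first: 0x46A1EB74E5D0.

0x46A1EB74E5D0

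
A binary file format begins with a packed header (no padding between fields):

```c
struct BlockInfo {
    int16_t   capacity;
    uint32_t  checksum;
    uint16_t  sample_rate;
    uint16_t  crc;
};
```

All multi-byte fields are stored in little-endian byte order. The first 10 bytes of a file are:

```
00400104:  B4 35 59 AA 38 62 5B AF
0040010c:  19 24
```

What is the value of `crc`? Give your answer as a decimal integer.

9241

`crc` follows `capacity` (2 B), `checksum` (4 B), `sample_rate` (2 B), so it starts at offset 2 + 4 + 2 = 8 and occupies 2 bytes.
Bytes at offsets 8..9: 19 24.
Little-endian: lowest address holds the least-significant byte.
Reassemble most-significant byte first: 24 19 → 0x2419.
0x2419 = 9241.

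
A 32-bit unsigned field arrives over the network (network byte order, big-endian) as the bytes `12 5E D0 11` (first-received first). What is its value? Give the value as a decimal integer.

Big-endian stores the most-significant byte at the lowest address.
The bytes are already most-significant first: 0x125ED011.
0x125ED011 = 308203537.

308203537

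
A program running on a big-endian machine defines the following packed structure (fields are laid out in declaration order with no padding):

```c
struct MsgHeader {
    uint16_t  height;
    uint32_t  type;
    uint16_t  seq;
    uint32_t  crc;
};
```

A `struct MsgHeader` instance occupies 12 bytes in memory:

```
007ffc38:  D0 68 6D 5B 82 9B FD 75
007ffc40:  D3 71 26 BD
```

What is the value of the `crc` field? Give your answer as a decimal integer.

3547408061

`crc` follows `height` (2 B), `type` (4 B), `seq` (2 B), so it starts at offset 2 + 4 + 2 = 8 and occupies 4 bytes.
Bytes at offsets 8..11: D3 71 26 BD.
In big-endian order the high byte comes first in memory.
The bytes are already most-significant first: 0xD37126BD.
0xD37126BD = 3547408061.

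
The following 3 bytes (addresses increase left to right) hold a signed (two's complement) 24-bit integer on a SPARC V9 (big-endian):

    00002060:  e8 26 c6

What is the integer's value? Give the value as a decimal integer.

Big-endian stores the most-significant byte at the lowest address.
The bytes are already most-significant first: 0xE826C6.
Top bit is set, so as a signed 24-bit value this is 0xE826C6 − 2^24 = -1562938.

-1562938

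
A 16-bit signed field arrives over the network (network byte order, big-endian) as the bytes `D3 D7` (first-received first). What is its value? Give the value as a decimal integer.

Big-endian stores the most-significant byte at the lowest address.
The bytes are already most-significant first: 0xD3D7.
Top bit is set, so as a signed 16-bit value this is 0xD3D7 − 2^16 = -11305.

-11305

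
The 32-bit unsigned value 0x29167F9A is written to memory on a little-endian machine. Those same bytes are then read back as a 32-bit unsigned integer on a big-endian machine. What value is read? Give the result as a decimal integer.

2592020009

Stored little-endian, the bytes at ascending addresses are 9A 7F 16 29.
Read back as big-endian, the last byte is least significant, giving 0x9A7F1629.
0x9A7F1629 = 2592020009.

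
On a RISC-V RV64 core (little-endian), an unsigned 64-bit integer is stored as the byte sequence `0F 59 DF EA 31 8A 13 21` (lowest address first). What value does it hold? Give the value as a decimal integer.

Little-endian stores the least-significant byte at the lowest address.
Reassemble most-significant byte first: 21 13 8A 31 EA DF 59 0F → 0x21138A31EADF590F.
0x21138A31EADF590F = 2383400574807660815.

2383400574807660815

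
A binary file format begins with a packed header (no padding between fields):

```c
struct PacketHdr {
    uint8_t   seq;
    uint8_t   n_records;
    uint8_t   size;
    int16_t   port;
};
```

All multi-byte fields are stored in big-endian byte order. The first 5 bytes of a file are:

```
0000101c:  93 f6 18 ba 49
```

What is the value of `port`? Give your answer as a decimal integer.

`port` follows `seq` (1 B), `n_records` (1 B), `size` (1 B), so it starts at offset 1 + 1 + 1 = 3 and occupies 2 bytes.
Bytes at offsets 3..4: BA 49.
Big-endian: lowest address holds the most-significant byte.
The bytes are already most-significant first: 0xBA49.
Top bit is set, so as a signed 16-bit value this is 0xBA49 − 2^16 = -17847.

-17847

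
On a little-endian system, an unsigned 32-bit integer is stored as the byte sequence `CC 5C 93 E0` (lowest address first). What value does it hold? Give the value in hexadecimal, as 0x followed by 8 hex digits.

Little-endian stores the least-significant byte at the lowest address.
Reassemble most-significant byte first: E0 93 5C CC → 0xE0935CCC.

0xE0935CCC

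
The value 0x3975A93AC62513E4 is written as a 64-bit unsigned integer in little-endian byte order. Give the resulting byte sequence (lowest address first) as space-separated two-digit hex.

Split into bytes (most-significant first): 39 75 A9 3A C6 25 13 E4.
In little-endian order the low byte comes first in memory.
So at ascending addresses the bytes are E4 13 25 C6 3A A9 75 39.

E4 13 25 C6 3A A9 75 39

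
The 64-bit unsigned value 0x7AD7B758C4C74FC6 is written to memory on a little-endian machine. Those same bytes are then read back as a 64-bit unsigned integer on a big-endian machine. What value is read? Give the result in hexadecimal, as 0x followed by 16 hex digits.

Stored little-endian, the bytes at ascending addresses are C6 4F C7 C4 58 B7 D7 7A.
Read back as big-endian, the last byte is least significant, giving 0xC64FC7C458B7D77A.

0xC64FC7C458B7D77A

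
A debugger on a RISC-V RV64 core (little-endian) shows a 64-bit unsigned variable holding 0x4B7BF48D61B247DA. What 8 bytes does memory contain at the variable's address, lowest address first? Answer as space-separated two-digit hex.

DA 47 B2 61 8D F4 7B 4B

Split into bytes (most-significant first): 4B 7B F4 8D 61 B2 47 DA.
Little-endian stores the least-significant byte at the lowest address.
So at ascending addresses the bytes are DA 47 B2 61 8D F4 7B 4B.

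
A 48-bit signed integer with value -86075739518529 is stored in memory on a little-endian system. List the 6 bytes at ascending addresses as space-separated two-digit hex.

BF 49 1F EE B6 B1

Two's complement of -86075739518529 in 48 bits: 86075739518529 = 0x4E4911E0B641; invert → 0xB1B6EE1F49BE; add 1 → 0xB1B6EE1F49BF.
Split into bytes (most-significant first): B1 B6 EE 1F 49 BF.
In little-endian order the low byte comes first in memory.
So at ascending addresses the bytes are BF 49 1F EE B6 B1.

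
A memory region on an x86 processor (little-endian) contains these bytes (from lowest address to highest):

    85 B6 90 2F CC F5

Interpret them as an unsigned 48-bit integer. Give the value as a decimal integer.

270257320146565

In little-endian order the low byte comes first in memory.
Reassemble most-significant byte first: F5 CC 2F 90 B6 85 → 0xF5CC2F90B685.
0xF5CC2F90B685 = 270257320146565.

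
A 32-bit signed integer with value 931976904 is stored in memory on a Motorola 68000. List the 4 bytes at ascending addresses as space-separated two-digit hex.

931976904 in hexadecimal, padded to 32 bits, is 0x378CD6C8.
Split into bytes (most-significant first): 37 8C D6 C8.
In big-endian order the high byte comes first in memory.
So the memory order matches the most-significant-first order: 37 8C D6 C8.

37 8C D6 C8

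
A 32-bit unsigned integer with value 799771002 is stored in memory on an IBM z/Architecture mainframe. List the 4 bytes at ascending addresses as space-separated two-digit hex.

799771002 in hexadecimal, padded to 32 bits, is 0x2FAB897A.
Split into bytes (most-significant first): 2F AB 89 7A.
In big-endian order the high byte comes first in memory.
So the memory order matches the most-significant-first order: 2F AB 89 7A.

2F AB 89 7A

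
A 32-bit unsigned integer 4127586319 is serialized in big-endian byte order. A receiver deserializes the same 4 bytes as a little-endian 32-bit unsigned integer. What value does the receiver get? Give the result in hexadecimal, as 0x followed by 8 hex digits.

4127586319 in 32-bit hexadecimal is 0xF605F80F.
Stored big-endian, the bytes at ascending addresses are F6 05 F8 0F.
Read back as little-endian, the first byte is least significant, giving 0x0FF805F6.

0x0FF805F6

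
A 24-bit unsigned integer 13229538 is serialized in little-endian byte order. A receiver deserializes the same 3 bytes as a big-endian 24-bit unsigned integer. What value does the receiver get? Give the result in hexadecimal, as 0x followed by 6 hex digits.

13229538 in 24-bit hexadecimal is 0xC9DDE2.
Stored little-endian, the bytes at ascending addresses are E2 DD C9.
Read back as big-endian, the last byte is least significant, giving 0xE2DDC9.

0xE2DDC9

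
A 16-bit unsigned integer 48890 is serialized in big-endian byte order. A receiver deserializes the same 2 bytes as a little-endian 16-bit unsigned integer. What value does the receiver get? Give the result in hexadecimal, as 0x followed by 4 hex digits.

0xFABE

48890 in 16-bit hexadecimal is 0xBEFA.
Stored big-endian, the bytes at ascending addresses are BE FA.
Read back as little-endian, the first byte is least significant, giving 0xFABE.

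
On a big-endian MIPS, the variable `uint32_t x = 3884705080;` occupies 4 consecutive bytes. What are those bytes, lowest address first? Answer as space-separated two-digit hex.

E7 8B E5 38

3884705080 in hexadecimal, padded to 32 bits, is 0xE78BE538.
Split into bytes (most-significant first): E7 8B E5 38.
In big-endian order the high byte comes first in memory.
So the memory order matches the most-significant-first order: E7 8B E5 38.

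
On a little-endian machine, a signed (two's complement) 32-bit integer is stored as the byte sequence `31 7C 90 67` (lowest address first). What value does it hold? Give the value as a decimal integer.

1737522225

In little-endian order the low byte comes first in memory.
Reassemble most-significant byte first: 67 90 7C 31 → 0x67907C31.
0x67907C31 = 1737522225.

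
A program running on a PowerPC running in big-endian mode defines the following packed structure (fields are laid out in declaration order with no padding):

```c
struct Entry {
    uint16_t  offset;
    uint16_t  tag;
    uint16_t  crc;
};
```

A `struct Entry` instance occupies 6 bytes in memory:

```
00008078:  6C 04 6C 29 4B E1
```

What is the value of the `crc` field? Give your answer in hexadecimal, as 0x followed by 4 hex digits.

`crc` follows `offset` (2 B), `tag` (2 B), so it starts at offset 2 + 2 = 4 and occupies 2 bytes.
Bytes at offsets 4..5: 4B E1.
Big-endian stores the most-significant byte at the lowest address.
The bytes are already most-significant first: 0x4BE1.

0x4BE1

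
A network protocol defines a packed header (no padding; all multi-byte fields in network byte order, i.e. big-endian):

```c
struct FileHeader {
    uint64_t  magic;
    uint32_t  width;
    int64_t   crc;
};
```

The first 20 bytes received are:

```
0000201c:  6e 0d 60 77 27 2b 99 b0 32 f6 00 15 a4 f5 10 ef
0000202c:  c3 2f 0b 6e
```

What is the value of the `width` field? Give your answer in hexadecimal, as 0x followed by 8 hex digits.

`width` follows `magic` (8 bytes), so it starts at byte offset 8 and occupies 4 bytes.
Bytes at offsets 8..11: 32 F6 00 15.
Big-endian stores the most-significant byte at the lowest address.
The bytes are already most-significant first: 0x32F60015.

0x32F60015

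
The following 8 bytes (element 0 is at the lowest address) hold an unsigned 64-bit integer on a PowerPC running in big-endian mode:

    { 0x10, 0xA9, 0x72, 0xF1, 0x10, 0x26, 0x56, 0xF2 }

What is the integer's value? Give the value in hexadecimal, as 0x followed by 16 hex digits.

0x10A972F1102656F2

Big-endian stores the most-significant byte at the lowest address.
The bytes are already most-significant first: 0x10A972F1102656F2.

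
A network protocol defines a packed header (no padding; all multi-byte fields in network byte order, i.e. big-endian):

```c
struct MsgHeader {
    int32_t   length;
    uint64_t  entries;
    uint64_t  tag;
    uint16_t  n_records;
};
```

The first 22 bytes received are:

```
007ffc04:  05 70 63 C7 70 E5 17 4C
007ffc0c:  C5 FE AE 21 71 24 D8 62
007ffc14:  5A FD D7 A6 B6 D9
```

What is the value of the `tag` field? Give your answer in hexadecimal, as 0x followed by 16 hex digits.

0x7124D8625AFDD7A6

`tag` follows `length` (4 B), `entries` (8 B), so it starts at offset 4 + 8 = 12 and occupies 8 bytes.
Bytes at offsets 12..19: 71 24 D8 62 5A FD D7 A6.
In big-endian order the high byte comes first in memory.
The bytes are already most-significant first: 0x7124D8625AFDD7A6.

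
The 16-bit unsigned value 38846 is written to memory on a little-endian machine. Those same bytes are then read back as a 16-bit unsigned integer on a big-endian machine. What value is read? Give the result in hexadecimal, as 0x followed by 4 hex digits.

0xBE97

38846 in 16-bit hexadecimal is 0x97BE.
Stored little-endian, the bytes at ascending addresses are BE 97.
Read back as big-endian, the last byte is least significant, giving 0xBE97.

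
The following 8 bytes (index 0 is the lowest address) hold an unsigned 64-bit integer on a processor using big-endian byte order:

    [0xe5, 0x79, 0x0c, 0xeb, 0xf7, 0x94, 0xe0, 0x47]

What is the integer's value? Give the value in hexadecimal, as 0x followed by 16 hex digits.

0xE5790CEBF794E047

Big-endian stores the most-significant byte at the lowest address.
The bytes are already most-significant first: 0xE5790CEBF794E047.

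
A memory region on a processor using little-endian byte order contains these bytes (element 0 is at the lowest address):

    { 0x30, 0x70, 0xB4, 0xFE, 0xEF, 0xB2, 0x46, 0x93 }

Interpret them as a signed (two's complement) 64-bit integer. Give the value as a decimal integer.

-7834377757924233168

Little-endian stores the least-significant byte at the lowest address.
Reassemble most-significant byte first: 93 46 B2 EF FE B4 70 30 → 0x9346B2EFFEB47030.
Top bit is set, so as a signed 64-bit value this is 0x9346B2EFFEB47030 − 2^64 = -7834377757924233168.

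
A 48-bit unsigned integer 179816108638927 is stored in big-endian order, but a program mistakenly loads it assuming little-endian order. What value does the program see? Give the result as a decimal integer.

228433333553827

179816108638927 in 48-bit hexadecimal is 0xA38AB347C2CF.
Stored big-endian, the bytes at ascending addresses are A3 8A B3 47 C2 CF.
Read back as little-endian, the first byte is least significant, giving 0xCFC247B38AA3.
0xCFC247B38AA3 = 228433333553827.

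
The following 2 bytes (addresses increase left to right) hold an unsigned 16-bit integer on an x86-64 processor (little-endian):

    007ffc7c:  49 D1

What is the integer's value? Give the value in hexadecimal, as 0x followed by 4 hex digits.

0xD149

Little-endian stores the least-significant byte at the lowest address.
Reassemble most-significant byte first: D1 49 → 0xD149.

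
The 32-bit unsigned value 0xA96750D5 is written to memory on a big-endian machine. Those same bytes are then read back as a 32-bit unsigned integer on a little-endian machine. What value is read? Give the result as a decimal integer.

Stored big-endian, the bytes at ascending addresses are A9 67 50 D5.
Read back as little-endian, the first byte is least significant, giving 0xD55067A9.
0xD55067A9 = 3578816425.

3578816425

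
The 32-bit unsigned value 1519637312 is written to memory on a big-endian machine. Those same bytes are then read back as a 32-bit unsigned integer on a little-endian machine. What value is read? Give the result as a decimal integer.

1519637312 in 32-bit hexadecimal is 0x5A93D340.
Stored big-endian, the bytes at ascending addresses are 5A 93 D3 40.
Read back as little-endian, the first byte is least significant, giving 0x40D3935A.
0x40D3935A = 1087607642.

1087607642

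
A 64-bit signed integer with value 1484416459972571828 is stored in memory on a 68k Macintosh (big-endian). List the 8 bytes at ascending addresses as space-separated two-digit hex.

14 99 B4 E7 D3 68 72 B4

1484416459972571828 in hexadecimal, padded to 64 bits, is 0x1499B4E7D36872B4.
Split into bytes (most-significant first): 14 99 B4 E7 D3 68 72 B4.
Big-endian stores the most-significant byte at the lowest address.
So the memory order matches the most-significant-first order: 14 99 B4 E7 D3 68 72 B4.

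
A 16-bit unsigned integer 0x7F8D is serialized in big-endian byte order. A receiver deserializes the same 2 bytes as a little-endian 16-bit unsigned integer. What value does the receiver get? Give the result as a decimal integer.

Stored big-endian, the bytes at ascending addresses are 7F 8D.
Read back as little-endian, the first byte is least significant, giving 0x8D7F.
0x8D7F = 36223.

36223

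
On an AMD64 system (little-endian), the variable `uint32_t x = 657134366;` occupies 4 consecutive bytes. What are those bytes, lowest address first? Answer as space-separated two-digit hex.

1E 13 2B 27

657134366 in hexadecimal, padded to 32 bits, is 0x272B131E.
Split into bytes (most-significant first): 27 2B 13 1E.
Little-endian stores the least-significant byte at the lowest address.
So at ascending addresses the bytes are 1E 13 2B 27.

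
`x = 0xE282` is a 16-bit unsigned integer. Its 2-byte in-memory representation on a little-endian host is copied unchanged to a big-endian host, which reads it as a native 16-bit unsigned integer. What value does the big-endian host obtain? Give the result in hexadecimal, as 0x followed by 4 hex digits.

0x82E2

Stored little-endian, the bytes at ascending addresses are 82 E2.
Read back as big-endian, the last byte is least significant, giving 0x82E2.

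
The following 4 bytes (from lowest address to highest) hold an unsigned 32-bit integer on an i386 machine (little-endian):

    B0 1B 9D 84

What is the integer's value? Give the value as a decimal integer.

2224888752

Little-endian: lowest address holds the least-significant byte.
Reassemble most-significant byte first: 84 9D 1B B0 → 0x849D1BB0.
0x849D1BB0 = 2224888752.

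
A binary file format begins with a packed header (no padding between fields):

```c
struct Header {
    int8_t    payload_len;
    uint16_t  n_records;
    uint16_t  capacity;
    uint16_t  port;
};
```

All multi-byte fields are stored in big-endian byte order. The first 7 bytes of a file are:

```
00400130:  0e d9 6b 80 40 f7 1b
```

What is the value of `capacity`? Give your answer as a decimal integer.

32832

`capacity` follows `payload_len` (1 B), `n_records` (2 B), so it starts at offset 1 + 2 = 3 and occupies 2 bytes.
Bytes at offsets 3..4: 80 40.
Big-endian stores the most-significant byte at the lowest address.
The bytes are already most-significant first: 0x8040.
0x8040 = 32832.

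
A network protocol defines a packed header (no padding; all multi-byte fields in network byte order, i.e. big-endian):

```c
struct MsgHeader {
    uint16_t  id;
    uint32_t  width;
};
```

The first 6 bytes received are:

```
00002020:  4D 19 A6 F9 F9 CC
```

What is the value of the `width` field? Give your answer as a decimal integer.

2801400268

`width` follows `id` (2 bytes), so it starts at byte offset 2 and occupies 4 bytes.
Bytes at offsets 2..5: A6 F9 F9 CC.
In big-endian order the high byte comes first in memory.
The bytes are already most-significant first: 0xA6F9F9CC.
0xA6F9F9CC = 2801400268.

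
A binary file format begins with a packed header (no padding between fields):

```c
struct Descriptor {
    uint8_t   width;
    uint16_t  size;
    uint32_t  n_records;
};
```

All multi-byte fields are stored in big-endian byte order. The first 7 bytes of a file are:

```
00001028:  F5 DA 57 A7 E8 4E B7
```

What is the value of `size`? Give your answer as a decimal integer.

55895

`size` follows `width` (1 byte), so it starts at byte offset 1 and occupies 2 bytes.
Bytes at offsets 1..2: DA 57.
Big-endian: lowest address holds the most-significant byte.
The bytes are already most-significant first: 0xDA57.
0xDA57 = 55895.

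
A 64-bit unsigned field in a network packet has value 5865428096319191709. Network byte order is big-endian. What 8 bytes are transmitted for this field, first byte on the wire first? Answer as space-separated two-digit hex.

51 66 2F C6 F8 B3 7A 9D

5865428096319191709 in hexadecimal, padded to 64 bits, is 0x51662FC6F8B37A9D.
Split into bytes (most-significant first): 51 66 2F C6 F8 B3 7A 9D.
Big-endian stores the most-significant byte at the lowest address.
So the memory order matches the most-significant-first order: 51 66 2F C6 F8 B3 7A 9D.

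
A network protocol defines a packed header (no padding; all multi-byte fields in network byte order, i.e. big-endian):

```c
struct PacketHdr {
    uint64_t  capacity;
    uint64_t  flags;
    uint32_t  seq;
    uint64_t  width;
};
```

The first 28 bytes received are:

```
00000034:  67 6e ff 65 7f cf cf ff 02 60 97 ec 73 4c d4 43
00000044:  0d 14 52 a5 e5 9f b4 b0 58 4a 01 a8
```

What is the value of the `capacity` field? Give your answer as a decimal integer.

`capacity` is the first field, at byte offset 0, occupying 8 bytes.
Bytes at offsets 0..7: 67 6E FF 65 7F CF CF FF.
In big-endian order the high byte comes first in memory.
The bytes are already most-significant first: 0x676EFF657FCFCFFF.
0x676EFF657FCFCFFF = 7453175244745854975.

7453175244745854975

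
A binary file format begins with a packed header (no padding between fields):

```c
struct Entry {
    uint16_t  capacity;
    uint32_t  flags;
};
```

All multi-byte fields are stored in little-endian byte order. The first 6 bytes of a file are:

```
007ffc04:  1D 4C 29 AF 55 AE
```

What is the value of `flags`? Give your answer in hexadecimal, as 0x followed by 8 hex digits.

`flags` follows `capacity` (2 bytes), so it starts at byte offset 2 and occupies 4 bytes.
Bytes at offsets 2..5: 29 AF 55 AE.
Little-endian stores the least-significant byte at the lowest address.
Reassemble most-significant byte first: AE 55 AF 29 → 0xAE55AF29.

0xAE55AF29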